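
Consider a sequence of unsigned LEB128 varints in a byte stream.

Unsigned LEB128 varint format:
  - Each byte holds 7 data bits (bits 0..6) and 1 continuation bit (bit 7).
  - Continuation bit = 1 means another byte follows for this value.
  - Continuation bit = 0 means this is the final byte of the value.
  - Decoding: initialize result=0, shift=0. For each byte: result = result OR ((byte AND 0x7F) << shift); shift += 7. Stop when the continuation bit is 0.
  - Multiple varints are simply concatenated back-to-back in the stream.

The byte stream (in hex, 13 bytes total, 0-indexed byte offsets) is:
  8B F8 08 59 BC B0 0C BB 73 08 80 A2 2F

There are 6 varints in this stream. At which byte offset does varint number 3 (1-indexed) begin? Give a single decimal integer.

  byte[0]=0x8B cont=1 payload=0x0B=11: acc |= 11<<0 -> acc=11 shift=7
  byte[1]=0xF8 cont=1 payload=0x78=120: acc |= 120<<7 -> acc=15371 shift=14
  byte[2]=0x08 cont=0 payload=0x08=8: acc |= 8<<14 -> acc=146443 shift=21 [end]
Varint 1: bytes[0:3] = 8B F8 08 -> value 146443 (3 byte(s))
  byte[3]=0x59 cont=0 payload=0x59=89: acc |= 89<<0 -> acc=89 shift=7 [end]
Varint 2: bytes[3:4] = 59 -> value 89 (1 byte(s))
  byte[4]=0xBC cont=1 payload=0x3C=60: acc |= 60<<0 -> acc=60 shift=7
  byte[5]=0xB0 cont=1 payload=0x30=48: acc |= 48<<7 -> acc=6204 shift=14
  byte[6]=0x0C cont=0 payload=0x0C=12: acc |= 12<<14 -> acc=202812 shift=21 [end]
Varint 3: bytes[4:7] = BC B0 0C -> value 202812 (3 byte(s))
  byte[7]=0xBB cont=1 payload=0x3B=59: acc |= 59<<0 -> acc=59 shift=7
  byte[8]=0x73 cont=0 payload=0x73=115: acc |= 115<<7 -> acc=14779 shift=14 [end]
Varint 4: bytes[7:9] = BB 73 -> value 14779 (2 byte(s))
  byte[9]=0x08 cont=0 payload=0x08=8: acc |= 8<<0 -> acc=8 shift=7 [end]
Varint 5: bytes[9:10] = 08 -> value 8 (1 byte(s))
  byte[10]=0x80 cont=1 payload=0x00=0: acc |= 0<<0 -> acc=0 shift=7
  byte[11]=0xA2 cont=1 payload=0x22=34: acc |= 34<<7 -> acc=4352 shift=14
  byte[12]=0x2F cont=0 payload=0x2F=47: acc |= 47<<14 -> acc=774400 shift=21 [end]
Varint 6: bytes[10:13] = 80 A2 2F -> value 774400 (3 byte(s))

Answer: 4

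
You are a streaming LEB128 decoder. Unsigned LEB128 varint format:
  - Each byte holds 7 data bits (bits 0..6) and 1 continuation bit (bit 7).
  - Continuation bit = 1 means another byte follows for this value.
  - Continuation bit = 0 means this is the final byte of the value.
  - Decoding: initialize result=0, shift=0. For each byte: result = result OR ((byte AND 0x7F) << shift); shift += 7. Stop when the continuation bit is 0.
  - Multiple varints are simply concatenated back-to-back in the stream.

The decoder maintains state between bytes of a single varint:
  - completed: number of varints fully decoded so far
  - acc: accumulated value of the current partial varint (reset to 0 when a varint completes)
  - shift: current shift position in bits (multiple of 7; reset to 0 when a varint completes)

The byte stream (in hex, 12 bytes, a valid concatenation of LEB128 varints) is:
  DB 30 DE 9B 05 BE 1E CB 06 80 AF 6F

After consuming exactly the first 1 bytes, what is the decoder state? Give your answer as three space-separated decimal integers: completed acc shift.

Answer: 0 91 7

Derivation:
byte[0]=0xDB cont=1 payload=0x5B: acc |= 91<<0 -> completed=0 acc=91 shift=7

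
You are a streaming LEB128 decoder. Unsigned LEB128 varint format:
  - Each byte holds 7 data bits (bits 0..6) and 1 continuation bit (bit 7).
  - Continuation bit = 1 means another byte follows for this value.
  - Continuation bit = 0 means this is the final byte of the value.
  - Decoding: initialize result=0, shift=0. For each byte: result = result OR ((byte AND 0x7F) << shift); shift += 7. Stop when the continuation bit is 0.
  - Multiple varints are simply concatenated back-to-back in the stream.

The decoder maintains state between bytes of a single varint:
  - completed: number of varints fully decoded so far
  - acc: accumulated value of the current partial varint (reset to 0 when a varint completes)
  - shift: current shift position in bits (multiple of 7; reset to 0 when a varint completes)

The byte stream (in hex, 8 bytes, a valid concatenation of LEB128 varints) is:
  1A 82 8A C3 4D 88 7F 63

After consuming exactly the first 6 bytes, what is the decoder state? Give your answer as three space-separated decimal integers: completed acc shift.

byte[0]=0x1A cont=0 payload=0x1A: varint #1 complete (value=26); reset -> completed=1 acc=0 shift=0
byte[1]=0x82 cont=1 payload=0x02: acc |= 2<<0 -> completed=1 acc=2 shift=7
byte[2]=0x8A cont=1 payload=0x0A: acc |= 10<<7 -> completed=1 acc=1282 shift=14
byte[3]=0xC3 cont=1 payload=0x43: acc |= 67<<14 -> completed=1 acc=1099010 shift=21
byte[4]=0x4D cont=0 payload=0x4D: varint #2 complete (value=162579714); reset -> completed=2 acc=0 shift=0
byte[5]=0x88 cont=1 payload=0x08: acc |= 8<<0 -> completed=2 acc=8 shift=7

Answer: 2 8 7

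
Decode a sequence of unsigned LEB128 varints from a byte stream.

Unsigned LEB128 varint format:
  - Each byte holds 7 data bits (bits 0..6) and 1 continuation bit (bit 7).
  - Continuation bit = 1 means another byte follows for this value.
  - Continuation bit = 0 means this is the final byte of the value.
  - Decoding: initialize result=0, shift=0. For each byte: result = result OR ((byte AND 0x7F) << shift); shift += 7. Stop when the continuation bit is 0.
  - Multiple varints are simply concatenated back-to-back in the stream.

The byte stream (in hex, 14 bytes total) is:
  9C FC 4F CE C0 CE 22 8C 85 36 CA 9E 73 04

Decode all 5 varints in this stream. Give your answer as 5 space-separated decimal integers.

Answer: 1310236 72589390 885388 1888074 4

Derivation:
  byte[0]=0x9C cont=1 payload=0x1C=28: acc |= 28<<0 -> acc=28 shift=7
  byte[1]=0xFC cont=1 payload=0x7C=124: acc |= 124<<7 -> acc=15900 shift=14
  byte[2]=0x4F cont=0 payload=0x4F=79: acc |= 79<<14 -> acc=1310236 shift=21 [end]
Varint 1: bytes[0:3] = 9C FC 4F -> value 1310236 (3 byte(s))
  byte[3]=0xCE cont=1 payload=0x4E=78: acc |= 78<<0 -> acc=78 shift=7
  byte[4]=0xC0 cont=1 payload=0x40=64: acc |= 64<<7 -> acc=8270 shift=14
  byte[5]=0xCE cont=1 payload=0x4E=78: acc |= 78<<14 -> acc=1286222 shift=21
  byte[6]=0x22 cont=0 payload=0x22=34: acc |= 34<<21 -> acc=72589390 shift=28 [end]
Varint 2: bytes[3:7] = CE C0 CE 22 -> value 72589390 (4 byte(s))
  byte[7]=0x8C cont=1 payload=0x0C=12: acc |= 12<<0 -> acc=12 shift=7
  byte[8]=0x85 cont=1 payload=0x05=5: acc |= 5<<7 -> acc=652 shift=14
  byte[9]=0x36 cont=0 payload=0x36=54: acc |= 54<<14 -> acc=885388 shift=21 [end]
Varint 3: bytes[7:10] = 8C 85 36 -> value 885388 (3 byte(s))
  byte[10]=0xCA cont=1 payload=0x4A=74: acc |= 74<<0 -> acc=74 shift=7
  byte[11]=0x9E cont=1 payload=0x1E=30: acc |= 30<<7 -> acc=3914 shift=14
  byte[12]=0x73 cont=0 payload=0x73=115: acc |= 115<<14 -> acc=1888074 shift=21 [end]
Varint 4: bytes[10:13] = CA 9E 73 -> value 1888074 (3 byte(s))
  byte[13]=0x04 cont=0 payload=0x04=4: acc |= 4<<0 -> acc=4 shift=7 [end]
Varint 5: bytes[13:14] = 04 -> value 4 (1 byte(s))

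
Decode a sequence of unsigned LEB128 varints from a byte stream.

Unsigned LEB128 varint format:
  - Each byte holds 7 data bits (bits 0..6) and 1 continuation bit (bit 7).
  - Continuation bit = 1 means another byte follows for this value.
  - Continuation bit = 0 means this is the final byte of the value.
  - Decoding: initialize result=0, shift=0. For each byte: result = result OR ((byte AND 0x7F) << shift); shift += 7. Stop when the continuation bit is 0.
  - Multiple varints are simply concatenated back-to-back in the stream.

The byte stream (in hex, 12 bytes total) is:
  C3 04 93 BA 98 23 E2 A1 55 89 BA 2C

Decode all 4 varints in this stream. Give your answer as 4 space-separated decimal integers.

Answer: 579 73800979 1396962 728329

Derivation:
  byte[0]=0xC3 cont=1 payload=0x43=67: acc |= 67<<0 -> acc=67 shift=7
  byte[1]=0x04 cont=0 payload=0x04=4: acc |= 4<<7 -> acc=579 shift=14 [end]
Varint 1: bytes[0:2] = C3 04 -> value 579 (2 byte(s))
  byte[2]=0x93 cont=1 payload=0x13=19: acc |= 19<<0 -> acc=19 shift=7
  byte[3]=0xBA cont=1 payload=0x3A=58: acc |= 58<<7 -> acc=7443 shift=14
  byte[4]=0x98 cont=1 payload=0x18=24: acc |= 24<<14 -> acc=400659 shift=21
  byte[5]=0x23 cont=0 payload=0x23=35: acc |= 35<<21 -> acc=73800979 shift=28 [end]
Varint 2: bytes[2:6] = 93 BA 98 23 -> value 73800979 (4 byte(s))
  byte[6]=0xE2 cont=1 payload=0x62=98: acc |= 98<<0 -> acc=98 shift=7
  byte[7]=0xA1 cont=1 payload=0x21=33: acc |= 33<<7 -> acc=4322 shift=14
  byte[8]=0x55 cont=0 payload=0x55=85: acc |= 85<<14 -> acc=1396962 shift=21 [end]
Varint 3: bytes[6:9] = E2 A1 55 -> value 1396962 (3 byte(s))
  byte[9]=0x89 cont=1 payload=0x09=9: acc |= 9<<0 -> acc=9 shift=7
  byte[10]=0xBA cont=1 payload=0x3A=58: acc |= 58<<7 -> acc=7433 shift=14
  byte[11]=0x2C cont=0 payload=0x2C=44: acc |= 44<<14 -> acc=728329 shift=21 [end]
Varint 4: bytes[9:12] = 89 BA 2C -> value 728329 (3 byte(s))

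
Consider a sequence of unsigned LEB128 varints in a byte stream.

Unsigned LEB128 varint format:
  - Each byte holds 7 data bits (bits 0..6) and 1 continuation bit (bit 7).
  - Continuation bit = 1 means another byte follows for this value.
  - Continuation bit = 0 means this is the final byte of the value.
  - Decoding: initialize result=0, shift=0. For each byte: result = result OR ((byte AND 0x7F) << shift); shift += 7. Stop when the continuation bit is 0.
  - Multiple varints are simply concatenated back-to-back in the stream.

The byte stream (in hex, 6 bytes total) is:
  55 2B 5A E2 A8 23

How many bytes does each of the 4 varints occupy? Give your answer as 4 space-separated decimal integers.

Answer: 1 1 1 3

Derivation:
  byte[0]=0x55 cont=0 payload=0x55=85: acc |= 85<<0 -> acc=85 shift=7 [end]
Varint 1: bytes[0:1] = 55 -> value 85 (1 byte(s))
  byte[1]=0x2B cont=0 payload=0x2B=43: acc |= 43<<0 -> acc=43 shift=7 [end]
Varint 2: bytes[1:2] = 2B -> value 43 (1 byte(s))
  byte[2]=0x5A cont=0 payload=0x5A=90: acc |= 90<<0 -> acc=90 shift=7 [end]
Varint 3: bytes[2:3] = 5A -> value 90 (1 byte(s))
  byte[3]=0xE2 cont=1 payload=0x62=98: acc |= 98<<0 -> acc=98 shift=7
  byte[4]=0xA8 cont=1 payload=0x28=40: acc |= 40<<7 -> acc=5218 shift=14
  byte[5]=0x23 cont=0 payload=0x23=35: acc |= 35<<14 -> acc=578658 shift=21 [end]
Varint 4: bytes[3:6] = E2 A8 23 -> value 578658 (3 byte(s))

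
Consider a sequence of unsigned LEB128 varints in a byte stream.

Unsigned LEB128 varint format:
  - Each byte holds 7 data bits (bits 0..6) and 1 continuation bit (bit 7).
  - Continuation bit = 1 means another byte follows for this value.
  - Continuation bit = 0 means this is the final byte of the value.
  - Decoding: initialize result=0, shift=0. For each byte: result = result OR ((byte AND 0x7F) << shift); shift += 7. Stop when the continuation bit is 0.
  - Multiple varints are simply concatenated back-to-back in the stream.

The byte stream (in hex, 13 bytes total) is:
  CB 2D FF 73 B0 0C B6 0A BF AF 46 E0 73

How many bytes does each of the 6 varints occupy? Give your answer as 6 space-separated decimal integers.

  byte[0]=0xCB cont=1 payload=0x4B=75: acc |= 75<<0 -> acc=75 shift=7
  byte[1]=0x2D cont=0 payload=0x2D=45: acc |= 45<<7 -> acc=5835 shift=14 [end]
Varint 1: bytes[0:2] = CB 2D -> value 5835 (2 byte(s))
  byte[2]=0xFF cont=1 payload=0x7F=127: acc |= 127<<0 -> acc=127 shift=7
  byte[3]=0x73 cont=0 payload=0x73=115: acc |= 115<<7 -> acc=14847 shift=14 [end]
Varint 2: bytes[2:4] = FF 73 -> value 14847 (2 byte(s))
  byte[4]=0xB0 cont=1 payload=0x30=48: acc |= 48<<0 -> acc=48 shift=7
  byte[5]=0x0C cont=0 payload=0x0C=12: acc |= 12<<7 -> acc=1584 shift=14 [end]
Varint 3: bytes[4:6] = B0 0C -> value 1584 (2 byte(s))
  byte[6]=0xB6 cont=1 payload=0x36=54: acc |= 54<<0 -> acc=54 shift=7
  byte[7]=0x0A cont=0 payload=0x0A=10: acc |= 10<<7 -> acc=1334 shift=14 [end]
Varint 4: bytes[6:8] = B6 0A -> value 1334 (2 byte(s))
  byte[8]=0xBF cont=1 payload=0x3F=63: acc |= 63<<0 -> acc=63 shift=7
  byte[9]=0xAF cont=1 payload=0x2F=47: acc |= 47<<7 -> acc=6079 shift=14
  byte[10]=0x46 cont=0 payload=0x46=70: acc |= 70<<14 -> acc=1152959 shift=21 [end]
Varint 5: bytes[8:11] = BF AF 46 -> value 1152959 (3 byte(s))
  byte[11]=0xE0 cont=1 payload=0x60=96: acc |= 96<<0 -> acc=96 shift=7
  byte[12]=0x73 cont=0 payload=0x73=115: acc |= 115<<7 -> acc=14816 shift=14 [end]
Varint 6: bytes[11:13] = E0 73 -> value 14816 (2 byte(s))

Answer: 2 2 2 2 3 2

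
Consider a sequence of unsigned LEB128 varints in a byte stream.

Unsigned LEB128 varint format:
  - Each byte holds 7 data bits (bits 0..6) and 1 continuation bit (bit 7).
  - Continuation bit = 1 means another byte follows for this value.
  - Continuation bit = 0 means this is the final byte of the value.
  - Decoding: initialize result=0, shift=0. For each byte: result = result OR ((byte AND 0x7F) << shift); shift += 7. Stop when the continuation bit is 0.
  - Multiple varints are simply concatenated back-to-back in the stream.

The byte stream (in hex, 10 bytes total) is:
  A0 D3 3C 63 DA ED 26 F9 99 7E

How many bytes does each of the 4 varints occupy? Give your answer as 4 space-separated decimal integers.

Answer: 3 1 3 3

Derivation:
  byte[0]=0xA0 cont=1 payload=0x20=32: acc |= 32<<0 -> acc=32 shift=7
  byte[1]=0xD3 cont=1 payload=0x53=83: acc |= 83<<7 -> acc=10656 shift=14
  byte[2]=0x3C cont=0 payload=0x3C=60: acc |= 60<<14 -> acc=993696 shift=21 [end]
Varint 1: bytes[0:3] = A0 D3 3C -> value 993696 (3 byte(s))
  byte[3]=0x63 cont=0 payload=0x63=99: acc |= 99<<0 -> acc=99 shift=7 [end]
Varint 2: bytes[3:4] = 63 -> value 99 (1 byte(s))
  byte[4]=0xDA cont=1 payload=0x5A=90: acc |= 90<<0 -> acc=90 shift=7
  byte[5]=0xED cont=1 payload=0x6D=109: acc |= 109<<7 -> acc=14042 shift=14
  byte[6]=0x26 cont=0 payload=0x26=38: acc |= 38<<14 -> acc=636634 shift=21 [end]
Varint 3: bytes[4:7] = DA ED 26 -> value 636634 (3 byte(s))
  byte[7]=0xF9 cont=1 payload=0x79=121: acc |= 121<<0 -> acc=121 shift=7
  byte[8]=0x99 cont=1 payload=0x19=25: acc |= 25<<7 -> acc=3321 shift=14
  byte[9]=0x7E cont=0 payload=0x7E=126: acc |= 126<<14 -> acc=2067705 shift=21 [end]
Varint 4: bytes[7:10] = F9 99 7E -> value 2067705 (3 byte(s))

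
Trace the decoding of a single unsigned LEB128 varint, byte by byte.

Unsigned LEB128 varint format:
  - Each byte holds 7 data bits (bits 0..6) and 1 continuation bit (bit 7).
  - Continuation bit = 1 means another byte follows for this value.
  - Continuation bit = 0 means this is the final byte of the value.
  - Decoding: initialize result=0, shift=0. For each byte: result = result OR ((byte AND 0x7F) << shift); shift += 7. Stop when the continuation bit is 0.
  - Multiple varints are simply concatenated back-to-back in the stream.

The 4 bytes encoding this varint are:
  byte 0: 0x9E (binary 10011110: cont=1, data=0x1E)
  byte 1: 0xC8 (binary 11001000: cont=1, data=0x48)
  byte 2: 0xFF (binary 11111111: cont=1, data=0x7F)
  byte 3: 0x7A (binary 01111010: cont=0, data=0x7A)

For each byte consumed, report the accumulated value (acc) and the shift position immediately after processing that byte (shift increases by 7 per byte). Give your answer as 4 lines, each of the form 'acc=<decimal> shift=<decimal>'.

byte 0=0x9E: payload=0x1E=30, contrib = 30<<0 = 30; acc -> 30, shift -> 7
byte 1=0xC8: payload=0x48=72, contrib = 72<<7 = 9216; acc -> 9246, shift -> 14
byte 2=0xFF: payload=0x7F=127, contrib = 127<<14 = 2080768; acc -> 2090014, shift -> 21
byte 3=0x7A: payload=0x7A=122, contrib = 122<<21 = 255852544; acc -> 257942558, shift -> 28

Answer: acc=30 shift=7
acc=9246 shift=14
acc=2090014 shift=21
acc=257942558 shift=28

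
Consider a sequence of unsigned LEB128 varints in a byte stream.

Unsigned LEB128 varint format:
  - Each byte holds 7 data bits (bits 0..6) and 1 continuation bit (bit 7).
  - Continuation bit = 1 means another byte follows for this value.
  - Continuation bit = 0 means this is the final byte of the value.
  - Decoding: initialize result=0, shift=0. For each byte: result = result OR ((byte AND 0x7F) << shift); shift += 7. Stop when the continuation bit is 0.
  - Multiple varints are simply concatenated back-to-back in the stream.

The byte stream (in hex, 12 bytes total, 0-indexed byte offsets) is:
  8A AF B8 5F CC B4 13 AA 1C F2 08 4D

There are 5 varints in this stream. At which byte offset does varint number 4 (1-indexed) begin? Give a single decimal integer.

Answer: 9

Derivation:
  byte[0]=0x8A cont=1 payload=0x0A=10: acc |= 10<<0 -> acc=10 shift=7
  byte[1]=0xAF cont=1 payload=0x2F=47: acc |= 47<<7 -> acc=6026 shift=14
  byte[2]=0xB8 cont=1 payload=0x38=56: acc |= 56<<14 -> acc=923530 shift=21
  byte[3]=0x5F cont=0 payload=0x5F=95: acc |= 95<<21 -> acc=200152970 shift=28 [end]
Varint 1: bytes[0:4] = 8A AF B8 5F -> value 200152970 (4 byte(s))
  byte[4]=0xCC cont=1 payload=0x4C=76: acc |= 76<<0 -> acc=76 shift=7
  byte[5]=0xB4 cont=1 payload=0x34=52: acc |= 52<<7 -> acc=6732 shift=14
  byte[6]=0x13 cont=0 payload=0x13=19: acc |= 19<<14 -> acc=318028 shift=21 [end]
Varint 2: bytes[4:7] = CC B4 13 -> value 318028 (3 byte(s))
  byte[7]=0xAA cont=1 payload=0x2A=42: acc |= 42<<0 -> acc=42 shift=7
  byte[8]=0x1C cont=0 payload=0x1C=28: acc |= 28<<7 -> acc=3626 shift=14 [end]
Varint 3: bytes[7:9] = AA 1C -> value 3626 (2 byte(s))
  byte[9]=0xF2 cont=1 payload=0x72=114: acc |= 114<<0 -> acc=114 shift=7
  byte[10]=0x08 cont=0 payload=0x08=8: acc |= 8<<7 -> acc=1138 shift=14 [end]
Varint 4: bytes[9:11] = F2 08 -> value 1138 (2 byte(s))
  byte[11]=0x4D cont=0 payload=0x4D=77: acc |= 77<<0 -> acc=77 shift=7 [end]
Varint 5: bytes[11:12] = 4D -> value 77 (1 byte(s))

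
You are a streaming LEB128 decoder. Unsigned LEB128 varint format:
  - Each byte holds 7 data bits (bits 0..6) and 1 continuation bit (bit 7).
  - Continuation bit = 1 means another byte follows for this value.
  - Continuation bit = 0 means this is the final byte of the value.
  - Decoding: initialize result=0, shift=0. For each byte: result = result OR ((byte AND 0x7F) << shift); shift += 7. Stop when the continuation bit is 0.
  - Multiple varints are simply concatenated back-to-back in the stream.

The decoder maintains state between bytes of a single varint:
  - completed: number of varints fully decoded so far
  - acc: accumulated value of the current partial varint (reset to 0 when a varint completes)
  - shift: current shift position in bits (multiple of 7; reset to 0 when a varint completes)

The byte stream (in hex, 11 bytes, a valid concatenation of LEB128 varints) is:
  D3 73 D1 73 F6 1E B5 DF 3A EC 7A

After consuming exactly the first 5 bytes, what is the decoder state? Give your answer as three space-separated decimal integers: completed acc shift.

Answer: 2 118 7

Derivation:
byte[0]=0xD3 cont=1 payload=0x53: acc |= 83<<0 -> completed=0 acc=83 shift=7
byte[1]=0x73 cont=0 payload=0x73: varint #1 complete (value=14803); reset -> completed=1 acc=0 shift=0
byte[2]=0xD1 cont=1 payload=0x51: acc |= 81<<0 -> completed=1 acc=81 shift=7
byte[3]=0x73 cont=0 payload=0x73: varint #2 complete (value=14801); reset -> completed=2 acc=0 shift=0
byte[4]=0xF6 cont=1 payload=0x76: acc |= 118<<0 -> completed=2 acc=118 shift=7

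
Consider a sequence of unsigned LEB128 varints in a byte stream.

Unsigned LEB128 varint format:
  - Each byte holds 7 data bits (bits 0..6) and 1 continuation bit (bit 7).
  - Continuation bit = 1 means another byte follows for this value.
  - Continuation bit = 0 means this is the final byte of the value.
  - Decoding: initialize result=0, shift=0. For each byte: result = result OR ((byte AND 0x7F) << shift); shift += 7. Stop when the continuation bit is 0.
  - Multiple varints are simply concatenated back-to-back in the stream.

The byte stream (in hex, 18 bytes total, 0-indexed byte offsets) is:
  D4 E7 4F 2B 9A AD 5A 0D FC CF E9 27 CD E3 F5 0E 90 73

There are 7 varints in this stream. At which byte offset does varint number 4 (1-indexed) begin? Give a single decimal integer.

  byte[0]=0xD4 cont=1 payload=0x54=84: acc |= 84<<0 -> acc=84 shift=7
  byte[1]=0xE7 cont=1 payload=0x67=103: acc |= 103<<7 -> acc=13268 shift=14
  byte[2]=0x4F cont=0 payload=0x4F=79: acc |= 79<<14 -> acc=1307604 shift=21 [end]
Varint 1: bytes[0:3] = D4 E7 4F -> value 1307604 (3 byte(s))
  byte[3]=0x2B cont=0 payload=0x2B=43: acc |= 43<<0 -> acc=43 shift=7 [end]
Varint 2: bytes[3:4] = 2B -> value 43 (1 byte(s))
  byte[4]=0x9A cont=1 payload=0x1A=26: acc |= 26<<0 -> acc=26 shift=7
  byte[5]=0xAD cont=1 payload=0x2D=45: acc |= 45<<7 -> acc=5786 shift=14
  byte[6]=0x5A cont=0 payload=0x5A=90: acc |= 90<<14 -> acc=1480346 shift=21 [end]
Varint 3: bytes[4:7] = 9A AD 5A -> value 1480346 (3 byte(s))
  byte[7]=0x0D cont=0 payload=0x0D=13: acc |= 13<<0 -> acc=13 shift=7 [end]
Varint 4: bytes[7:8] = 0D -> value 13 (1 byte(s))
  byte[8]=0xFC cont=1 payload=0x7C=124: acc |= 124<<0 -> acc=124 shift=7
  byte[9]=0xCF cont=1 payload=0x4F=79: acc |= 79<<7 -> acc=10236 shift=14
  byte[10]=0xE9 cont=1 payload=0x69=105: acc |= 105<<14 -> acc=1730556 shift=21
  byte[11]=0x27 cont=0 payload=0x27=39: acc |= 39<<21 -> acc=83519484 shift=28 [end]
Varint 5: bytes[8:12] = FC CF E9 27 -> value 83519484 (4 byte(s))
  byte[12]=0xCD cont=1 payload=0x4D=77: acc |= 77<<0 -> acc=77 shift=7
  byte[13]=0xE3 cont=1 payload=0x63=99: acc |= 99<<7 -> acc=12749 shift=14
  byte[14]=0xF5 cont=1 payload=0x75=117: acc |= 117<<14 -> acc=1929677 shift=21
  byte[15]=0x0E cont=0 payload=0x0E=14: acc |= 14<<21 -> acc=31289805 shift=28 [end]
Varint 6: bytes[12:16] = CD E3 F5 0E -> value 31289805 (4 byte(s))
  byte[16]=0x90 cont=1 payload=0x10=16: acc |= 16<<0 -> acc=16 shift=7
  byte[17]=0x73 cont=0 payload=0x73=115: acc |= 115<<7 -> acc=14736 shift=14 [end]
Varint 7: bytes[16:18] = 90 73 -> value 14736 (2 byte(s))

Answer: 7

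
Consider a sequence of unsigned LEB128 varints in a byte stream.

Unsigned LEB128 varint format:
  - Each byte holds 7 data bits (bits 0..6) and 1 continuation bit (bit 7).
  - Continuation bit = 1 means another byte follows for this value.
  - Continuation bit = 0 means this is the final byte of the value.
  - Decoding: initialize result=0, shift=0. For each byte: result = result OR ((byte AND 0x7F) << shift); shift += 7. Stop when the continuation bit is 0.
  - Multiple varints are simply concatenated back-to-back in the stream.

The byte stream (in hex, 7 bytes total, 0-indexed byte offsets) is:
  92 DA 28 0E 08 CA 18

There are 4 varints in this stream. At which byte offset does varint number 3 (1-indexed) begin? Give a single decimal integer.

  byte[0]=0x92 cont=1 payload=0x12=18: acc |= 18<<0 -> acc=18 shift=7
  byte[1]=0xDA cont=1 payload=0x5A=90: acc |= 90<<7 -> acc=11538 shift=14
  byte[2]=0x28 cont=0 payload=0x28=40: acc |= 40<<14 -> acc=666898 shift=21 [end]
Varint 1: bytes[0:3] = 92 DA 28 -> value 666898 (3 byte(s))
  byte[3]=0x0E cont=0 payload=0x0E=14: acc |= 14<<0 -> acc=14 shift=7 [end]
Varint 2: bytes[3:4] = 0E -> value 14 (1 byte(s))
  byte[4]=0x08 cont=0 payload=0x08=8: acc |= 8<<0 -> acc=8 shift=7 [end]
Varint 3: bytes[4:5] = 08 -> value 8 (1 byte(s))
  byte[5]=0xCA cont=1 payload=0x4A=74: acc |= 74<<0 -> acc=74 shift=7
  byte[6]=0x18 cont=0 payload=0x18=24: acc |= 24<<7 -> acc=3146 shift=14 [end]
Varint 4: bytes[5:7] = CA 18 -> value 3146 (2 byte(s))

Answer: 4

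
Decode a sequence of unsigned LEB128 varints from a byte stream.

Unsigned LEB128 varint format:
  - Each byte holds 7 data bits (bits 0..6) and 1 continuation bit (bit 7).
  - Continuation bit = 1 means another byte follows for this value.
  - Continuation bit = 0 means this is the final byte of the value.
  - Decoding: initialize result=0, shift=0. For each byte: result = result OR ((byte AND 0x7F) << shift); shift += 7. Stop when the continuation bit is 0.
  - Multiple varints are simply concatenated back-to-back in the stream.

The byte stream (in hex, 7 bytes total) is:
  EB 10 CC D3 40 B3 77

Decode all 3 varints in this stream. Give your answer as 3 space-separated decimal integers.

Answer: 2155 1059276 15283

Derivation:
  byte[0]=0xEB cont=1 payload=0x6B=107: acc |= 107<<0 -> acc=107 shift=7
  byte[1]=0x10 cont=0 payload=0x10=16: acc |= 16<<7 -> acc=2155 shift=14 [end]
Varint 1: bytes[0:2] = EB 10 -> value 2155 (2 byte(s))
  byte[2]=0xCC cont=1 payload=0x4C=76: acc |= 76<<0 -> acc=76 shift=7
  byte[3]=0xD3 cont=1 payload=0x53=83: acc |= 83<<7 -> acc=10700 shift=14
  byte[4]=0x40 cont=0 payload=0x40=64: acc |= 64<<14 -> acc=1059276 shift=21 [end]
Varint 2: bytes[2:5] = CC D3 40 -> value 1059276 (3 byte(s))
  byte[5]=0xB3 cont=1 payload=0x33=51: acc |= 51<<0 -> acc=51 shift=7
  byte[6]=0x77 cont=0 payload=0x77=119: acc |= 119<<7 -> acc=15283 shift=14 [end]
Varint 3: bytes[5:7] = B3 77 -> value 15283 (2 byte(s))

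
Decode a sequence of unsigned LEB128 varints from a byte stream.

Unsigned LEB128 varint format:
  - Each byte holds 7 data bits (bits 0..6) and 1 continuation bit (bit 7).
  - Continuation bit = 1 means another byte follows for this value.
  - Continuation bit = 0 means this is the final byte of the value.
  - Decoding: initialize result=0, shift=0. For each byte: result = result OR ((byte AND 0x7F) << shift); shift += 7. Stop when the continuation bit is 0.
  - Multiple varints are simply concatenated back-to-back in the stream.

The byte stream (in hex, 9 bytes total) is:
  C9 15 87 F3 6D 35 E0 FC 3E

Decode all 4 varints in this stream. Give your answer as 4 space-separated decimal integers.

Answer: 2761 1800583 53 1031776

Derivation:
  byte[0]=0xC9 cont=1 payload=0x49=73: acc |= 73<<0 -> acc=73 shift=7
  byte[1]=0x15 cont=0 payload=0x15=21: acc |= 21<<7 -> acc=2761 shift=14 [end]
Varint 1: bytes[0:2] = C9 15 -> value 2761 (2 byte(s))
  byte[2]=0x87 cont=1 payload=0x07=7: acc |= 7<<0 -> acc=7 shift=7
  byte[3]=0xF3 cont=1 payload=0x73=115: acc |= 115<<7 -> acc=14727 shift=14
  byte[4]=0x6D cont=0 payload=0x6D=109: acc |= 109<<14 -> acc=1800583 shift=21 [end]
Varint 2: bytes[2:5] = 87 F3 6D -> value 1800583 (3 byte(s))
  byte[5]=0x35 cont=0 payload=0x35=53: acc |= 53<<0 -> acc=53 shift=7 [end]
Varint 3: bytes[5:6] = 35 -> value 53 (1 byte(s))
  byte[6]=0xE0 cont=1 payload=0x60=96: acc |= 96<<0 -> acc=96 shift=7
  byte[7]=0xFC cont=1 payload=0x7C=124: acc |= 124<<7 -> acc=15968 shift=14
  byte[8]=0x3E cont=0 payload=0x3E=62: acc |= 62<<14 -> acc=1031776 shift=21 [end]
Varint 4: bytes[6:9] = E0 FC 3E -> value 1031776 (3 byte(s))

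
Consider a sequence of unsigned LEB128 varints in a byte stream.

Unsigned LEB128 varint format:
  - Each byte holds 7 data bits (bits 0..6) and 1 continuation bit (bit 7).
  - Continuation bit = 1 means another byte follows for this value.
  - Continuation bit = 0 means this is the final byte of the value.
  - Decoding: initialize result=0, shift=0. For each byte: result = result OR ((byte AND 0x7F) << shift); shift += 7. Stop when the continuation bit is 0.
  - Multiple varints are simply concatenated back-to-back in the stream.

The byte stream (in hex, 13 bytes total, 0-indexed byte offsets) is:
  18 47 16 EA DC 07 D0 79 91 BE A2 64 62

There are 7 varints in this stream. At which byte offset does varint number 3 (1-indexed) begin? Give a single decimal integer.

Answer: 2

Derivation:
  byte[0]=0x18 cont=0 payload=0x18=24: acc |= 24<<0 -> acc=24 shift=7 [end]
Varint 1: bytes[0:1] = 18 -> value 24 (1 byte(s))
  byte[1]=0x47 cont=0 payload=0x47=71: acc |= 71<<0 -> acc=71 shift=7 [end]
Varint 2: bytes[1:2] = 47 -> value 71 (1 byte(s))
  byte[2]=0x16 cont=0 payload=0x16=22: acc |= 22<<0 -> acc=22 shift=7 [end]
Varint 3: bytes[2:3] = 16 -> value 22 (1 byte(s))
  byte[3]=0xEA cont=1 payload=0x6A=106: acc |= 106<<0 -> acc=106 shift=7
  byte[4]=0xDC cont=1 payload=0x5C=92: acc |= 92<<7 -> acc=11882 shift=14
  byte[5]=0x07 cont=0 payload=0x07=7: acc |= 7<<14 -> acc=126570 shift=21 [end]
Varint 4: bytes[3:6] = EA DC 07 -> value 126570 (3 byte(s))
  byte[6]=0xD0 cont=1 payload=0x50=80: acc |= 80<<0 -> acc=80 shift=7
  byte[7]=0x79 cont=0 payload=0x79=121: acc |= 121<<7 -> acc=15568 shift=14 [end]
Varint 5: bytes[6:8] = D0 79 -> value 15568 (2 byte(s))
  byte[8]=0x91 cont=1 payload=0x11=17: acc |= 17<<0 -> acc=17 shift=7
  byte[9]=0xBE cont=1 payload=0x3E=62: acc |= 62<<7 -> acc=7953 shift=14
  byte[10]=0xA2 cont=1 payload=0x22=34: acc |= 34<<14 -> acc=565009 shift=21
  byte[11]=0x64 cont=0 payload=0x64=100: acc |= 100<<21 -> acc=210280209 shift=28 [end]
Varint 6: bytes[8:12] = 91 BE A2 64 -> value 210280209 (4 byte(s))
  byte[12]=0x62 cont=0 payload=0x62=98: acc |= 98<<0 -> acc=98 shift=7 [end]
Varint 7: bytes[12:13] = 62 -> value 98 (1 byte(s))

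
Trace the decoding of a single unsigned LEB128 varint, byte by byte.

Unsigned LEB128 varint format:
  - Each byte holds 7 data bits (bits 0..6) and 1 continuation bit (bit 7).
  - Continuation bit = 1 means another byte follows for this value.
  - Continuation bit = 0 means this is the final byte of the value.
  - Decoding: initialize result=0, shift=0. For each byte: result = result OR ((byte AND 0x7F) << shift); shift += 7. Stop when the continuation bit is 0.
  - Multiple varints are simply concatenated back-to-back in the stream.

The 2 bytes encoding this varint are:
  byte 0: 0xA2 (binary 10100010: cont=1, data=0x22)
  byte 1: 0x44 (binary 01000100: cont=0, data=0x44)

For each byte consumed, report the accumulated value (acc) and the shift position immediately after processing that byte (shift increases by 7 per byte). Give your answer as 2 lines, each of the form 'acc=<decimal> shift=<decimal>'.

Answer: acc=34 shift=7
acc=8738 shift=14

Derivation:
byte 0=0xA2: payload=0x22=34, contrib = 34<<0 = 34; acc -> 34, shift -> 7
byte 1=0x44: payload=0x44=68, contrib = 68<<7 = 8704; acc -> 8738, shift -> 14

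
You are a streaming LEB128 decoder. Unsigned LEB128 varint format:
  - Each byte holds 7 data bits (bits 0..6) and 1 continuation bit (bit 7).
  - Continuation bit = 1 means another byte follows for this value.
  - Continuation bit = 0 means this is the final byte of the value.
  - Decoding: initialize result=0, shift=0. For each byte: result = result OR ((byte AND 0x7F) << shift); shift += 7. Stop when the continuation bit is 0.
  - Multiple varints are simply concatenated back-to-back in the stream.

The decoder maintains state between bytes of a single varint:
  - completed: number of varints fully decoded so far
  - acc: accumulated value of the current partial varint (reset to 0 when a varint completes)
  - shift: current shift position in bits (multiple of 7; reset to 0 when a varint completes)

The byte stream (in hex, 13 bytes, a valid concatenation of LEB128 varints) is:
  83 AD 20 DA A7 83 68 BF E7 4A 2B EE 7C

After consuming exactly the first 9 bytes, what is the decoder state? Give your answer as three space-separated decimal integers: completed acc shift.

Answer: 2 13247 14

Derivation:
byte[0]=0x83 cont=1 payload=0x03: acc |= 3<<0 -> completed=0 acc=3 shift=7
byte[1]=0xAD cont=1 payload=0x2D: acc |= 45<<7 -> completed=0 acc=5763 shift=14
byte[2]=0x20 cont=0 payload=0x20: varint #1 complete (value=530051); reset -> completed=1 acc=0 shift=0
byte[3]=0xDA cont=1 payload=0x5A: acc |= 90<<0 -> completed=1 acc=90 shift=7
byte[4]=0xA7 cont=1 payload=0x27: acc |= 39<<7 -> completed=1 acc=5082 shift=14
byte[5]=0x83 cont=1 payload=0x03: acc |= 3<<14 -> completed=1 acc=54234 shift=21
byte[6]=0x68 cont=0 payload=0x68: varint #2 complete (value=218158042); reset -> completed=2 acc=0 shift=0
byte[7]=0xBF cont=1 payload=0x3F: acc |= 63<<0 -> completed=2 acc=63 shift=7
byte[8]=0xE7 cont=1 payload=0x67: acc |= 103<<7 -> completed=2 acc=13247 shift=14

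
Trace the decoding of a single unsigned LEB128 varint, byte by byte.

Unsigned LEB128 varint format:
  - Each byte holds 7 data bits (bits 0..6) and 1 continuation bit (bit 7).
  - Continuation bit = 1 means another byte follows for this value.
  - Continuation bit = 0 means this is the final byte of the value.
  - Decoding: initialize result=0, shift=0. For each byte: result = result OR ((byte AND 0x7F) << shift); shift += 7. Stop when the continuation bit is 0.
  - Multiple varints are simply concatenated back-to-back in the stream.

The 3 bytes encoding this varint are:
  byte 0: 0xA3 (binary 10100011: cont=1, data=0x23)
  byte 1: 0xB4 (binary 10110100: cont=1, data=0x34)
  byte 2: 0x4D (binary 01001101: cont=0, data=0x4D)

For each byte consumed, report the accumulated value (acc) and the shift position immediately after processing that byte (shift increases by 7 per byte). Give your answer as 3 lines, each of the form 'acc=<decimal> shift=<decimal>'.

byte 0=0xA3: payload=0x23=35, contrib = 35<<0 = 35; acc -> 35, shift -> 7
byte 1=0xB4: payload=0x34=52, contrib = 52<<7 = 6656; acc -> 6691, shift -> 14
byte 2=0x4D: payload=0x4D=77, contrib = 77<<14 = 1261568; acc -> 1268259, shift -> 21

Answer: acc=35 shift=7
acc=6691 shift=14
acc=1268259 shift=21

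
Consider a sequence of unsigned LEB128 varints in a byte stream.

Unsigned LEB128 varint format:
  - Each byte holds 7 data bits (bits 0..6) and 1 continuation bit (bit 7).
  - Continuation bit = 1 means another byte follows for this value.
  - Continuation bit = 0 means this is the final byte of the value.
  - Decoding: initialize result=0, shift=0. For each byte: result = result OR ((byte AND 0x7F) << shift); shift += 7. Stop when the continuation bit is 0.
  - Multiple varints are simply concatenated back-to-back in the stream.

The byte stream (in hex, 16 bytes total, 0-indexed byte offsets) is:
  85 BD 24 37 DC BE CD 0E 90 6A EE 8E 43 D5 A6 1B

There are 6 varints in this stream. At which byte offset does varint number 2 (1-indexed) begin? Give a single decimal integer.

  byte[0]=0x85 cont=1 payload=0x05=5: acc |= 5<<0 -> acc=5 shift=7
  byte[1]=0xBD cont=1 payload=0x3D=61: acc |= 61<<7 -> acc=7813 shift=14
  byte[2]=0x24 cont=0 payload=0x24=36: acc |= 36<<14 -> acc=597637 shift=21 [end]
Varint 1: bytes[0:3] = 85 BD 24 -> value 597637 (3 byte(s))
  byte[3]=0x37 cont=0 payload=0x37=55: acc |= 55<<0 -> acc=55 shift=7 [end]
Varint 2: bytes[3:4] = 37 -> value 55 (1 byte(s))
  byte[4]=0xDC cont=1 payload=0x5C=92: acc |= 92<<0 -> acc=92 shift=7
  byte[5]=0xBE cont=1 payload=0x3E=62: acc |= 62<<7 -> acc=8028 shift=14
  byte[6]=0xCD cont=1 payload=0x4D=77: acc |= 77<<14 -> acc=1269596 shift=21
  byte[7]=0x0E cont=0 payload=0x0E=14: acc |= 14<<21 -> acc=30629724 shift=28 [end]
Varint 3: bytes[4:8] = DC BE CD 0E -> value 30629724 (4 byte(s))
  byte[8]=0x90 cont=1 payload=0x10=16: acc |= 16<<0 -> acc=16 shift=7
  byte[9]=0x6A cont=0 payload=0x6A=106: acc |= 106<<7 -> acc=13584 shift=14 [end]
Varint 4: bytes[8:10] = 90 6A -> value 13584 (2 byte(s))
  byte[10]=0xEE cont=1 payload=0x6E=110: acc |= 110<<0 -> acc=110 shift=7
  byte[11]=0x8E cont=1 payload=0x0E=14: acc |= 14<<7 -> acc=1902 shift=14
  byte[12]=0x43 cont=0 payload=0x43=67: acc |= 67<<14 -> acc=1099630 shift=21 [end]
Varint 5: bytes[10:13] = EE 8E 43 -> value 1099630 (3 byte(s))
  byte[13]=0xD5 cont=1 payload=0x55=85: acc |= 85<<0 -> acc=85 shift=7
  byte[14]=0xA6 cont=1 payload=0x26=38: acc |= 38<<7 -> acc=4949 shift=14
  byte[15]=0x1B cont=0 payload=0x1B=27: acc |= 27<<14 -> acc=447317 shift=21 [end]
Varint 6: bytes[13:16] = D5 A6 1B -> value 447317 (3 byte(s))

Answer: 3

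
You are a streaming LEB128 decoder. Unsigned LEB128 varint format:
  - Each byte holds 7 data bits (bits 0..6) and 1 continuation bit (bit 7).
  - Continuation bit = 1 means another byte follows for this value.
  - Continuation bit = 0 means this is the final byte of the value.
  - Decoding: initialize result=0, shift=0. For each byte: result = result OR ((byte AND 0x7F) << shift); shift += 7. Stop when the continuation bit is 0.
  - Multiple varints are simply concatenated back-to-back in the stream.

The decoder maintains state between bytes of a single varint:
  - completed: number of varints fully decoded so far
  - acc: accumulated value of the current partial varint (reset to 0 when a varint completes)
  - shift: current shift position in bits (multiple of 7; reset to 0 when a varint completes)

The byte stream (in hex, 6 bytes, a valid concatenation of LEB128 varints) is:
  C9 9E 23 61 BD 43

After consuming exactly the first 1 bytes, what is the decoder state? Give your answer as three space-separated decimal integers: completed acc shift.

byte[0]=0xC9 cont=1 payload=0x49: acc |= 73<<0 -> completed=0 acc=73 shift=7

Answer: 0 73 7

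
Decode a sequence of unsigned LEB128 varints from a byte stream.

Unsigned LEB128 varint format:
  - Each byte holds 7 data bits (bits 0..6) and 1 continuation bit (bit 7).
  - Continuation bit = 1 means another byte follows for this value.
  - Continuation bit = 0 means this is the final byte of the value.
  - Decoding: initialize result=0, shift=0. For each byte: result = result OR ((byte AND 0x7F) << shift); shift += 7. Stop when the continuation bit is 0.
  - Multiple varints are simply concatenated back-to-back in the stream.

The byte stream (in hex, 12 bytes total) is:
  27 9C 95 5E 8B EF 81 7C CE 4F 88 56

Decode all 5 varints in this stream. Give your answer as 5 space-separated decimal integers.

Answer: 39 1542812 260077451 10190 11016

Derivation:
  byte[0]=0x27 cont=0 payload=0x27=39: acc |= 39<<0 -> acc=39 shift=7 [end]
Varint 1: bytes[0:1] = 27 -> value 39 (1 byte(s))
  byte[1]=0x9C cont=1 payload=0x1C=28: acc |= 28<<0 -> acc=28 shift=7
  byte[2]=0x95 cont=1 payload=0x15=21: acc |= 21<<7 -> acc=2716 shift=14
  byte[3]=0x5E cont=0 payload=0x5E=94: acc |= 94<<14 -> acc=1542812 shift=21 [end]
Varint 2: bytes[1:4] = 9C 95 5E -> value 1542812 (3 byte(s))
  byte[4]=0x8B cont=1 payload=0x0B=11: acc |= 11<<0 -> acc=11 shift=7
  byte[5]=0xEF cont=1 payload=0x6F=111: acc |= 111<<7 -> acc=14219 shift=14
  byte[6]=0x81 cont=1 payload=0x01=1: acc |= 1<<14 -> acc=30603 shift=21
  byte[7]=0x7C cont=0 payload=0x7C=124: acc |= 124<<21 -> acc=260077451 shift=28 [end]
Varint 3: bytes[4:8] = 8B EF 81 7C -> value 260077451 (4 byte(s))
  byte[8]=0xCE cont=1 payload=0x4E=78: acc |= 78<<0 -> acc=78 shift=7
  byte[9]=0x4F cont=0 payload=0x4F=79: acc |= 79<<7 -> acc=10190 shift=14 [end]
Varint 4: bytes[8:10] = CE 4F -> value 10190 (2 byte(s))
  byte[10]=0x88 cont=1 payload=0x08=8: acc |= 8<<0 -> acc=8 shift=7
  byte[11]=0x56 cont=0 payload=0x56=86: acc |= 86<<7 -> acc=11016 shift=14 [end]
Varint 5: bytes[10:12] = 88 56 -> value 11016 (2 byte(s))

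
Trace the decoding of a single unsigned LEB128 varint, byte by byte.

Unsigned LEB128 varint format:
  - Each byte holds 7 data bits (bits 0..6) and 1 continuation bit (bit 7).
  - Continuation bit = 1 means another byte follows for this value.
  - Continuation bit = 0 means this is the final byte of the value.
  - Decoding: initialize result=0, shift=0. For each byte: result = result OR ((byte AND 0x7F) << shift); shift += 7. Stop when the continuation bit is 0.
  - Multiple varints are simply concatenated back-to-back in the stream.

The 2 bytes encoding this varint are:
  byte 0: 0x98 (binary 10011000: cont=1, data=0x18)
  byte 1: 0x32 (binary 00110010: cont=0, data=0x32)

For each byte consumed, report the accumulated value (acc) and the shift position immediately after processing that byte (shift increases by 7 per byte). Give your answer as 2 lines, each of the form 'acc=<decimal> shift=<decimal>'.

Answer: acc=24 shift=7
acc=6424 shift=14

Derivation:
byte 0=0x98: payload=0x18=24, contrib = 24<<0 = 24; acc -> 24, shift -> 7
byte 1=0x32: payload=0x32=50, contrib = 50<<7 = 6400; acc -> 6424, shift -> 14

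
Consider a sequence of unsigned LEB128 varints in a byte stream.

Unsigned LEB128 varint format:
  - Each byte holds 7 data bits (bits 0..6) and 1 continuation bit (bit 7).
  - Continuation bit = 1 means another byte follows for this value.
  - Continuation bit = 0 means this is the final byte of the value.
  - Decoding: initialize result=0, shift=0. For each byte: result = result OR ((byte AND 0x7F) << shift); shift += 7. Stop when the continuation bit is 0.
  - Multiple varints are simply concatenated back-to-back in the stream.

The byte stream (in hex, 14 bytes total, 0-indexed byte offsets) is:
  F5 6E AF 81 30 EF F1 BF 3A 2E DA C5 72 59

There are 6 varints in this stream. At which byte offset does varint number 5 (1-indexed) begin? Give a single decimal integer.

Answer: 10

Derivation:
  byte[0]=0xF5 cont=1 payload=0x75=117: acc |= 117<<0 -> acc=117 shift=7
  byte[1]=0x6E cont=0 payload=0x6E=110: acc |= 110<<7 -> acc=14197 shift=14 [end]
Varint 1: bytes[0:2] = F5 6E -> value 14197 (2 byte(s))
  byte[2]=0xAF cont=1 payload=0x2F=47: acc |= 47<<0 -> acc=47 shift=7
  byte[3]=0x81 cont=1 payload=0x01=1: acc |= 1<<7 -> acc=175 shift=14
  byte[4]=0x30 cont=0 payload=0x30=48: acc |= 48<<14 -> acc=786607 shift=21 [end]
Varint 2: bytes[2:5] = AF 81 30 -> value 786607 (3 byte(s))
  byte[5]=0xEF cont=1 payload=0x6F=111: acc |= 111<<0 -> acc=111 shift=7
  byte[6]=0xF1 cont=1 payload=0x71=113: acc |= 113<<7 -> acc=14575 shift=14
  byte[7]=0xBF cont=1 payload=0x3F=63: acc |= 63<<14 -> acc=1046767 shift=21
  byte[8]=0x3A cont=0 payload=0x3A=58: acc |= 58<<21 -> acc=122681583 shift=28 [end]
Varint 3: bytes[5:9] = EF F1 BF 3A -> value 122681583 (4 byte(s))
  byte[9]=0x2E cont=0 payload=0x2E=46: acc |= 46<<0 -> acc=46 shift=7 [end]
Varint 4: bytes[9:10] = 2E -> value 46 (1 byte(s))
  byte[10]=0xDA cont=1 payload=0x5A=90: acc |= 90<<0 -> acc=90 shift=7
  byte[11]=0xC5 cont=1 payload=0x45=69: acc |= 69<<7 -> acc=8922 shift=14
  byte[12]=0x72 cont=0 payload=0x72=114: acc |= 114<<14 -> acc=1876698 shift=21 [end]
Varint 5: bytes[10:13] = DA C5 72 -> value 1876698 (3 byte(s))
  byte[13]=0x59 cont=0 payload=0x59=89: acc |= 89<<0 -> acc=89 shift=7 [end]
Varint 6: bytes[13:14] = 59 -> value 89 (1 byte(s))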